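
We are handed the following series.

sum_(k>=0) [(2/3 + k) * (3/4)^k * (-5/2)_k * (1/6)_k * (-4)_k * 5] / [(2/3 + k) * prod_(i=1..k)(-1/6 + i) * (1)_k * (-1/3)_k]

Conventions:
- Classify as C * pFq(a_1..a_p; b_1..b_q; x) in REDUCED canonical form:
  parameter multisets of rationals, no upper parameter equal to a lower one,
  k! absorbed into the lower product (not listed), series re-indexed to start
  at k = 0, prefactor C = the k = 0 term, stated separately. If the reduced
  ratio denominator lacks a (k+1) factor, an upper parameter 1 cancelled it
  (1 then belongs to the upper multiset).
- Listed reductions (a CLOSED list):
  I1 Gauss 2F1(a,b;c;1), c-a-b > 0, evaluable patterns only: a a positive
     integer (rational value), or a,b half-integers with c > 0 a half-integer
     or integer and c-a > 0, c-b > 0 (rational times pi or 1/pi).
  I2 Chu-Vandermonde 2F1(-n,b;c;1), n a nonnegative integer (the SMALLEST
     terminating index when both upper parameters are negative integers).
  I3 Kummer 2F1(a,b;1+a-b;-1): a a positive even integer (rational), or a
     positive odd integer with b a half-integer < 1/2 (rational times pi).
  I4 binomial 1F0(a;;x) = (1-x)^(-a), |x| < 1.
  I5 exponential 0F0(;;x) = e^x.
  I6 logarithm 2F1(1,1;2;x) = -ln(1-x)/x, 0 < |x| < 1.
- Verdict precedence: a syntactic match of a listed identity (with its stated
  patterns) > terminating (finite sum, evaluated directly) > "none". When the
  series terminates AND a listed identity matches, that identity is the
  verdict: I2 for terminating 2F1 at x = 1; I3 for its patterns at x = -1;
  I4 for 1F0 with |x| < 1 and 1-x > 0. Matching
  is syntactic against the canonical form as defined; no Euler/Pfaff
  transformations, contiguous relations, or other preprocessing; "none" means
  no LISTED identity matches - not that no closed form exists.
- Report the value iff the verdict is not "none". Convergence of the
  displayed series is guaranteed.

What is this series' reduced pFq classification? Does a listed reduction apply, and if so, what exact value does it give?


The tell: t_0 being 5, k + 2/3 divides numerator and denominator alike; prefactor 5 after cancelling.
Consecutive-term ratio: r(k) = (3/4) * (k-4) (k-5/2) (k+1/6) / [(k-1/3) (k+5/6) (k+1)] - rational; roots negated = parameters, x = (3/4), C = 5.

This is 5 * 3F2(-4, -5/2, 1/6; -1/3, 5/6; 3/4) in reduced canonical form. Verdict: terminating - no listed pattern fits, but -4 in the upper list cuts the series at k = 4; direct evaluation. Hence: -16286308829/281870336.


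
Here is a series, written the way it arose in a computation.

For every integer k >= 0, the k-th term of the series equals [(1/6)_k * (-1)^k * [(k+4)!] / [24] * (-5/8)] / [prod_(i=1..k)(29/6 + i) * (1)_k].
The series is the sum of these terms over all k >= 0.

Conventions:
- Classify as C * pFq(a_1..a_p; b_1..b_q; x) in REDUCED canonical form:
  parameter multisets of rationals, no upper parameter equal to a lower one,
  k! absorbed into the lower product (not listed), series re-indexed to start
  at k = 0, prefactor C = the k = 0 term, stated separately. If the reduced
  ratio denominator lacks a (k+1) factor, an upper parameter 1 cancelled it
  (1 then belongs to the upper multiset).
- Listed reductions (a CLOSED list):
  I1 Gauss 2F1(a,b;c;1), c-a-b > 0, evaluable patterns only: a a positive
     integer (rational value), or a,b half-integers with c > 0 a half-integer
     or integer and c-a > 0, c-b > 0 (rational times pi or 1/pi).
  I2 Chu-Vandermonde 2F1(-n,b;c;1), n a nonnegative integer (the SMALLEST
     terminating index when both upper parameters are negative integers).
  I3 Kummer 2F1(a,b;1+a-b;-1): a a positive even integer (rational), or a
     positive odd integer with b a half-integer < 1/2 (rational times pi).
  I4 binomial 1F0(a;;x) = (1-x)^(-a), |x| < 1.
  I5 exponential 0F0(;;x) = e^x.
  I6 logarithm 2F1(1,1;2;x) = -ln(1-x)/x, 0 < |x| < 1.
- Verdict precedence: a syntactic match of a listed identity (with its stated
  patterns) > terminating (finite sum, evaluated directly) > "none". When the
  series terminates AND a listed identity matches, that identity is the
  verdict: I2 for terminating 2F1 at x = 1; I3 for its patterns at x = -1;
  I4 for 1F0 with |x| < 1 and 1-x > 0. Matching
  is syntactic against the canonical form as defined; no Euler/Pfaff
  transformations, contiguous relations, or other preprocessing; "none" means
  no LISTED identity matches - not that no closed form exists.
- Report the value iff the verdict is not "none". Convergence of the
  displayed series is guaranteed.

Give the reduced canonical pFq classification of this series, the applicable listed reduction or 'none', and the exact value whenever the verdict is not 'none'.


The tell: with t_0 = -5/8, the factorial ratio (C = -5/8) (k+a-1)!/(a-1)! is a rising factorial (a)_k.
Adjacent-term ratio: r(k) = (-1) * (k+1/6) (k+5) / [(k+35/6) (k+1)] - rational; roots negated = parameters, x = (-1), C = -5/8.

At argument -1: a 2F1 with upper {1/6, 5}, lower {35/6}, scaled by C = -5/8. Verdict: none here - no I1-I6 shape fits x = -1 with lower {35/6}.


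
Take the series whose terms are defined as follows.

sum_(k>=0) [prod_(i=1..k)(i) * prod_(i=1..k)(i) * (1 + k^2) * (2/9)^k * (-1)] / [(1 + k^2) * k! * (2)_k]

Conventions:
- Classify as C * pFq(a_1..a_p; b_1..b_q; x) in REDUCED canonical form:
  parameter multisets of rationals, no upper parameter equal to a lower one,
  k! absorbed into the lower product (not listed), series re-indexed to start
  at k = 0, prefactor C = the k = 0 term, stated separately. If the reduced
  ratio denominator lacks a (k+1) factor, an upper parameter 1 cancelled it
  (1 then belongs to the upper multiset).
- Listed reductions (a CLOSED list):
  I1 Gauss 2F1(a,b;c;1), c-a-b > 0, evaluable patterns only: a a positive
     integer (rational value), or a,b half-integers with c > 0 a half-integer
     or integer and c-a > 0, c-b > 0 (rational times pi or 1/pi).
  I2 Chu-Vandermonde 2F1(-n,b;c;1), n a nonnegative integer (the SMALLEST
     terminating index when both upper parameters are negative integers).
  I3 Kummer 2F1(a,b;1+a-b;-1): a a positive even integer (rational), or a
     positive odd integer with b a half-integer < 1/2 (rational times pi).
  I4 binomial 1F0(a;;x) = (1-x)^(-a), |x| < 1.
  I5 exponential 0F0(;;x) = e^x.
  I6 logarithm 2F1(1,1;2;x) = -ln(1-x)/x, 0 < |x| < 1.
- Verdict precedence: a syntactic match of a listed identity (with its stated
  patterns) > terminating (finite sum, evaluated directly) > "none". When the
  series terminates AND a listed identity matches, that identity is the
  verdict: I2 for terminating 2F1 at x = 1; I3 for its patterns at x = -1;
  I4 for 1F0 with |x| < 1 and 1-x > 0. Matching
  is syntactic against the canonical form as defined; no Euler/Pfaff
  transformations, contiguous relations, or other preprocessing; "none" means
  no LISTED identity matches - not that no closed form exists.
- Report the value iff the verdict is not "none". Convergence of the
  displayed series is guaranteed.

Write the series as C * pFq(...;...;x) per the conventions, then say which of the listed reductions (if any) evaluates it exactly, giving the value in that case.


Key step: from the first term -1: k^2 + 1 divides numerator and denominator alike; C = -1, x = 2/9 after cancelling.
Term ratio: r(k) = (2/9) * (k+1) (k+1) / [(k+2) (k+1)] - poly over poly, x = (2/9) from leading terms; C = -1 at k = 0.

With C = -1: the canonical form is 2F1(1, 1; 2; 2/9). Verdict: the I6 logarithm reduction matches (the logarithm: parameters (1,1;2), x = 2/9). Its exact value is (9/2) * ln(7/9).


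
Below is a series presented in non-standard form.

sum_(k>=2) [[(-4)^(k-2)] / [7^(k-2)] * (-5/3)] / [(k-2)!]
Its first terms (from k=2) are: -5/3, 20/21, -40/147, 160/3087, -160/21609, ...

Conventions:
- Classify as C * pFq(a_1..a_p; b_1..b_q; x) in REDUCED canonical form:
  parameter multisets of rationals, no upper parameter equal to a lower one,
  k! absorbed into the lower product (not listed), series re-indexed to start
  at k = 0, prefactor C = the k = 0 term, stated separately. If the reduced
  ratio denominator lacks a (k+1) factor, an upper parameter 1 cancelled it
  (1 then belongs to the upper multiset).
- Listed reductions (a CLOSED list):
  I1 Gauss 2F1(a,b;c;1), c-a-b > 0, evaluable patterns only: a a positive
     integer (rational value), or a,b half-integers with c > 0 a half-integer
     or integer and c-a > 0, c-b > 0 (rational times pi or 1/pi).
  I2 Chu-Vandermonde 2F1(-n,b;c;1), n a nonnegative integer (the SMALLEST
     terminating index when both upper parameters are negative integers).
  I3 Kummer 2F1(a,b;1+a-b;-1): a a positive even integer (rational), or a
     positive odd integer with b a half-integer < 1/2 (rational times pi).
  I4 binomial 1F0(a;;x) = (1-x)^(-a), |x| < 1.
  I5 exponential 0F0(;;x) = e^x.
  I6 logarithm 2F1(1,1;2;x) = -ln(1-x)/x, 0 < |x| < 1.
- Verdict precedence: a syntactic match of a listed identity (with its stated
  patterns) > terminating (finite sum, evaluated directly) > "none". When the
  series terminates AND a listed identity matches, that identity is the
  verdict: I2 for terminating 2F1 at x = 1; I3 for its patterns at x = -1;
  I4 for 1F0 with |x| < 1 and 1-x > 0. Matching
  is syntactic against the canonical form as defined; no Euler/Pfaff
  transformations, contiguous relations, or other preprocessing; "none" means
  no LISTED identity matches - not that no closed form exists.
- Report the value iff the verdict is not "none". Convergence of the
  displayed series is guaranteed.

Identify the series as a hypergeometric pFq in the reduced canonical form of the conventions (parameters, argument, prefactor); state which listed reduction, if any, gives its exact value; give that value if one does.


Prefactor -5/3, argument -4/7: 0F0 with upper {-} over lower {-}. Verdict at x = -4/7: the exponential series (I5) matches (the 0F0 exponential series at x = -4/7). Its exact value is (-5/3) * e^(-4/7).

Structural cue: from the first term -5/3: the two geometric factors (C = -5/3, x = -4/7) combine into one argument.
Step ratio: r(k) = (-4/7) * 1 / [(k+1)] - rational in k, leading ratio (-4/7); with t_0 = -5/3, classification follows.


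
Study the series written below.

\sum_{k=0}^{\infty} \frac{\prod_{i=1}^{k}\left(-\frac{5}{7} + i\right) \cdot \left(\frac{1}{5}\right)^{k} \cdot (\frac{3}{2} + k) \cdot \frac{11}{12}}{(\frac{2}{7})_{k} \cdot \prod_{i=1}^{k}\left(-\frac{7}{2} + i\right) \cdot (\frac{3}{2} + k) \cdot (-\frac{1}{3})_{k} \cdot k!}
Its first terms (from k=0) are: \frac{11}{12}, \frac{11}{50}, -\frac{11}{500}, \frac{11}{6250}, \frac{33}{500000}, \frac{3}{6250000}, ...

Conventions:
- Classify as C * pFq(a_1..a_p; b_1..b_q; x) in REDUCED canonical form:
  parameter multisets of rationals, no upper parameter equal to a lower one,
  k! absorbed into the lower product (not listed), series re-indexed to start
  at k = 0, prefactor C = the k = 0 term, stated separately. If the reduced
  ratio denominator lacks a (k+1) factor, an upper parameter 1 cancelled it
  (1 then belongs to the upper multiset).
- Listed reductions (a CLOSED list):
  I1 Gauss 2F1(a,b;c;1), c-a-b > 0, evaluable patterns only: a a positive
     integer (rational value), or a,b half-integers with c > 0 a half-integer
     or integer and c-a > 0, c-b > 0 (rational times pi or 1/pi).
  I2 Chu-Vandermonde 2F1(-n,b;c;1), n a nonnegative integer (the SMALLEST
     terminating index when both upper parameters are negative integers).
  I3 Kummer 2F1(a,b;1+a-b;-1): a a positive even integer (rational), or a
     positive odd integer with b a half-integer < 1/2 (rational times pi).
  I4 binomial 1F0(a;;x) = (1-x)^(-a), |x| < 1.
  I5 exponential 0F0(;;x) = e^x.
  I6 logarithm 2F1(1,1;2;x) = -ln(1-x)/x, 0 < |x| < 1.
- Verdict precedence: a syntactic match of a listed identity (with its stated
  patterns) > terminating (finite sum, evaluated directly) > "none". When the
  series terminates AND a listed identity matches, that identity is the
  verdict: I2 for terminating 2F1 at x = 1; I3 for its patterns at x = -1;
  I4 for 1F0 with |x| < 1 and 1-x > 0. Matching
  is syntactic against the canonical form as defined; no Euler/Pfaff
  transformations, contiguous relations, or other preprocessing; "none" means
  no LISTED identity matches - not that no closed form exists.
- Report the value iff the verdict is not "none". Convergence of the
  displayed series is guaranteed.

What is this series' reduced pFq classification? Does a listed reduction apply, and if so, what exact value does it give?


At argument \frac{1}{5}: a 0F2 with upper {-}, lower {-\frac{5}{2}, -\frac{1}{3}}, scaled by C = \frac{11}{12}. Verdict: none - at argument \frac{1}{5} the multisets {-} ; {-\frac{5}{2}, -\frac{1}{3}} match no listed identity.

Key observation: from the first term \frac{11}{12}: the running product (prefactor 11/12) telescopes to a rising factorial.
Ratio: r(k) = \frac{1}{5} * 1 / [(k-\frac{5}{2}) (k-\frac{1}{3}) (k+1)] ; factor over Q: parameters, x = \frac{1}{5}, and C = \frac{11}{12}.


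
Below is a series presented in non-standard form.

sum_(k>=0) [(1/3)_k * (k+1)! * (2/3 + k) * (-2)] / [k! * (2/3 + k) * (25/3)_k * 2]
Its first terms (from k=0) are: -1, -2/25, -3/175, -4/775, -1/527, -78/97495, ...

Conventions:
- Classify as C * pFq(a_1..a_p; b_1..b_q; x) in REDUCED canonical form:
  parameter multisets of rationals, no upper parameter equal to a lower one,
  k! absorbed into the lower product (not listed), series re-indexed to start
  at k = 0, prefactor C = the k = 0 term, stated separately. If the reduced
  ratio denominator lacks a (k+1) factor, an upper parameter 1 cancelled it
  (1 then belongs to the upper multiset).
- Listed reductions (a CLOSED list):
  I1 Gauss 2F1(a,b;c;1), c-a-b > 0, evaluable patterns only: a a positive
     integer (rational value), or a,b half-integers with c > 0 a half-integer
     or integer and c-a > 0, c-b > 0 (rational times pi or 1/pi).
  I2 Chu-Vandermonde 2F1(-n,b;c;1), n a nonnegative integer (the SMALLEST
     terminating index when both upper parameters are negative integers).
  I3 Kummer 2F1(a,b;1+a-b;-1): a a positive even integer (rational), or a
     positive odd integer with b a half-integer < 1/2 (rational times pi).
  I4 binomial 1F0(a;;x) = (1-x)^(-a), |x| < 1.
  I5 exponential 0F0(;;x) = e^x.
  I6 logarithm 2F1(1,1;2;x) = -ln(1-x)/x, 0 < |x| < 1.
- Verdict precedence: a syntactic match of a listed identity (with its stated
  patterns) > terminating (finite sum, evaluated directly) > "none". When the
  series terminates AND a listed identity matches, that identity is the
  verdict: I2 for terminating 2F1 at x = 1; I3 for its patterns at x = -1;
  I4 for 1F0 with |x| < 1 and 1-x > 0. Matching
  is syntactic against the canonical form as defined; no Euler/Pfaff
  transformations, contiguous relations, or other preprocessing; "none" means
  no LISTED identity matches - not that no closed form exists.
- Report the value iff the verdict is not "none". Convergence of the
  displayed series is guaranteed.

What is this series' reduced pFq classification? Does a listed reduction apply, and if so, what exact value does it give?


Reduced: x = 1, 2F1, upper = {1/3, 2}, lower = {25/3}, C = -1. Verdict: the Gauss summation I1 matches (x = 1: the Gamma ratio telescopes since c-a-b = 6 > 0 and a = 2 in Z>0). Value: -209/189.

Key step: t_0 = -1 here, and the constant factors (C = -1, x = 1) combine into one prefactor.
Term ratio: r(k) = 1 * (k+1/3) (k+2) / [(k+25/3) (k+1)] - rational; roots negated = parameters, x = 1, C = -1.


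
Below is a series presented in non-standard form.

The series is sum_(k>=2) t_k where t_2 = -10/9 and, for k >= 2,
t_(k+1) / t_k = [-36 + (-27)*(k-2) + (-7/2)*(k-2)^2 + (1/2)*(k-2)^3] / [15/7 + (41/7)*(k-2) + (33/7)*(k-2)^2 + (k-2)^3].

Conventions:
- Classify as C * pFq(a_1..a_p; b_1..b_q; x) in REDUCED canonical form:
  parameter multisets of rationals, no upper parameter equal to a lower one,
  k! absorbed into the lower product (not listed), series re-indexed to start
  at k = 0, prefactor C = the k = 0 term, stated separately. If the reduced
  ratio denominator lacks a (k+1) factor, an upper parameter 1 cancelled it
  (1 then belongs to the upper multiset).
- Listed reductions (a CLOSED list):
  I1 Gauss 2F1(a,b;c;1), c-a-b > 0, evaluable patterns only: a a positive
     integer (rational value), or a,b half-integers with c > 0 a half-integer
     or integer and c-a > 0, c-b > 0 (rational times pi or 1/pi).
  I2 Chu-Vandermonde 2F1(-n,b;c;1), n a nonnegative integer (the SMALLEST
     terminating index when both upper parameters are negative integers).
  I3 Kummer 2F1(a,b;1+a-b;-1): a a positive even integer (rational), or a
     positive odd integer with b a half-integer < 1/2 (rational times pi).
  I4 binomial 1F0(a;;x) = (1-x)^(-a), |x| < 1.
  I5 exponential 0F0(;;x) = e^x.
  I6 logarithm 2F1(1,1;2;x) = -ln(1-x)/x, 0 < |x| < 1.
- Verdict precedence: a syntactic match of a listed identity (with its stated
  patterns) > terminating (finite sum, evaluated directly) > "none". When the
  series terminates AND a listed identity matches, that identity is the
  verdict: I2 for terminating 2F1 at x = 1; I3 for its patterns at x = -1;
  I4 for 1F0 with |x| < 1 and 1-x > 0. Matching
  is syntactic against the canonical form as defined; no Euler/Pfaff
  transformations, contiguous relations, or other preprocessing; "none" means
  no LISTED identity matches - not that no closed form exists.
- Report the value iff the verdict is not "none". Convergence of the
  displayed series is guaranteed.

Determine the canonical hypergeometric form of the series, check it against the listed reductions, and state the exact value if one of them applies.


x = 1/2 here; the reduced form reads 2F1, upper {-12, 2}, lower {5/7}, C = -10/9. Verdict: terminating - upper -12 stops the sum at k = 12; the 13 terms are added exactly. Value: -2829979397783/136464957757440.

The tell: t_0 = -10/9 here, and the parameter 3 appears in both the upper and lower lists and cancels.
Ratio: r(k) = (1/2) * (k-12) (k+2) / [(k+5/7) (k+1)] - rational in k, leading ratio (1/2); with t_0 = -10/9, classification follows.


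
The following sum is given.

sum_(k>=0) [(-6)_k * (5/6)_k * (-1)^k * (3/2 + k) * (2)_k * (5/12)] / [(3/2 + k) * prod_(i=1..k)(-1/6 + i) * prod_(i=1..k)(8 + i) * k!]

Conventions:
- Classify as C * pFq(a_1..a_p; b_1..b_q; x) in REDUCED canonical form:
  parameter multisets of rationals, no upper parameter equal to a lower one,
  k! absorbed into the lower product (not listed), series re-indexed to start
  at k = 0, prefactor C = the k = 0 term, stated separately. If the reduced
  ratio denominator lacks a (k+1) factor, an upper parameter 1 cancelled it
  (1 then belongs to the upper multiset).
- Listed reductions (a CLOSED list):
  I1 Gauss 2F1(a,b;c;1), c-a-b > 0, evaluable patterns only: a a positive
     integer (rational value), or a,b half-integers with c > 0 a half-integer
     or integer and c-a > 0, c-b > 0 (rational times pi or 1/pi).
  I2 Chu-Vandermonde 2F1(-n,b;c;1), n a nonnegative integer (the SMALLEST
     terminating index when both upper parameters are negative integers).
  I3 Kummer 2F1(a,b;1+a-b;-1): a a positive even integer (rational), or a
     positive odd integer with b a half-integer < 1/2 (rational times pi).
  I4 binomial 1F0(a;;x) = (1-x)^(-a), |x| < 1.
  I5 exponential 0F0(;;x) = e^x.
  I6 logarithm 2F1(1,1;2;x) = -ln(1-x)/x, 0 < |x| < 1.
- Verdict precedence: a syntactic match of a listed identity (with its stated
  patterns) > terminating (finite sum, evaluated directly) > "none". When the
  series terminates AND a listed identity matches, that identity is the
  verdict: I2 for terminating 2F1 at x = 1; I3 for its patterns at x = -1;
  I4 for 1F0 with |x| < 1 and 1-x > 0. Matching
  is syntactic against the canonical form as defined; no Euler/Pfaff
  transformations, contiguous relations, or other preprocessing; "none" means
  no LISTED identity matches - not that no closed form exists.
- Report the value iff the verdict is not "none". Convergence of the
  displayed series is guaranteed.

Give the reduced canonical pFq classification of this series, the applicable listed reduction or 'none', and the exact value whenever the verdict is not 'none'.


Classification (C = 5/12): 2F1 with upper {-6, 2}, lower {9}, argument x = -1. Verdict (x = -1): Kummer's theorem (I3) applies (x = -1; c = 9 equals 1+a-b for upper {-6, 2}: listed pattern). Its exact value is 5/3.

Structural cue: x = (-1) and the parameter 5/6 appears in both the upper and lower lists and cancels (alongside the other common factor).
Consecutive-term ratio: r(k) = (-1) * (k-6) (k+2) / [(k+9) (k+1)] - rational in k. x = (-1); t_0 = 5/12; negate the roots.


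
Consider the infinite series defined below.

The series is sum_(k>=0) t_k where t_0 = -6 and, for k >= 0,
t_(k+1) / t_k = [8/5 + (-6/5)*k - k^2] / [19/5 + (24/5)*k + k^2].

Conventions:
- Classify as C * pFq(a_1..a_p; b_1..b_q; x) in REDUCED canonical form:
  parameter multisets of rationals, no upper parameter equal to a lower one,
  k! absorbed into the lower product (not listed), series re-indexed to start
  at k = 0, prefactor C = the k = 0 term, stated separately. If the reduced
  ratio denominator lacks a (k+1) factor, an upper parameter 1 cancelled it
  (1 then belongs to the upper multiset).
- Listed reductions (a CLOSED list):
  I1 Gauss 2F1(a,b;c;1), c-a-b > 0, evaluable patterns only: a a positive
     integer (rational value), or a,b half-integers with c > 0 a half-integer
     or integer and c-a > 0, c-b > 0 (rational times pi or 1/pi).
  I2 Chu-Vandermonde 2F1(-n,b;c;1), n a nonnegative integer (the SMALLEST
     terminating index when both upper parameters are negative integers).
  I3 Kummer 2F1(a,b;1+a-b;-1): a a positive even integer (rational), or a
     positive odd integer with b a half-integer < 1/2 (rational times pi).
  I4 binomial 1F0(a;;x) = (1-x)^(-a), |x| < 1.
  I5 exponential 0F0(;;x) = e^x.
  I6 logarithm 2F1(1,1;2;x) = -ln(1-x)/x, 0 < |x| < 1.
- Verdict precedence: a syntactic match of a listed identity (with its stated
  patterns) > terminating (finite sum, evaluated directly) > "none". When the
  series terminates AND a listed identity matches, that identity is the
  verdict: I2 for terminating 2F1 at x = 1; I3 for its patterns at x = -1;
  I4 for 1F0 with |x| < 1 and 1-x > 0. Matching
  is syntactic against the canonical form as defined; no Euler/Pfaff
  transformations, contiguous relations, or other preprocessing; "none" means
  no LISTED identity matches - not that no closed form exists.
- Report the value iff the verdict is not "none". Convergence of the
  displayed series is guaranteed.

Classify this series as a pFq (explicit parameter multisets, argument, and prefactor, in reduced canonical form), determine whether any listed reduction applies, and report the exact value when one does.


The series (x = -1) is 2F1: upper {-4/5, 2}, lower {19/5}, prefactor -6. Verdict: the Kummer evaluation I3 fires (x = -1; c = 19/5 equals 1+a-b for upper {-4/5, 2}: listed pattern). Exact value: -42/5.

Structural cue: t_0 = -6 here, and the expanded ratio factors over Q; C = -6, roots give parameters.
Adjacent-term ratio: r(k) = (-1) * (k-4/5) (k+2) / [(k+19/5) (k+1)] - rational; roots negated = parameters, x = (-1), C = -6.


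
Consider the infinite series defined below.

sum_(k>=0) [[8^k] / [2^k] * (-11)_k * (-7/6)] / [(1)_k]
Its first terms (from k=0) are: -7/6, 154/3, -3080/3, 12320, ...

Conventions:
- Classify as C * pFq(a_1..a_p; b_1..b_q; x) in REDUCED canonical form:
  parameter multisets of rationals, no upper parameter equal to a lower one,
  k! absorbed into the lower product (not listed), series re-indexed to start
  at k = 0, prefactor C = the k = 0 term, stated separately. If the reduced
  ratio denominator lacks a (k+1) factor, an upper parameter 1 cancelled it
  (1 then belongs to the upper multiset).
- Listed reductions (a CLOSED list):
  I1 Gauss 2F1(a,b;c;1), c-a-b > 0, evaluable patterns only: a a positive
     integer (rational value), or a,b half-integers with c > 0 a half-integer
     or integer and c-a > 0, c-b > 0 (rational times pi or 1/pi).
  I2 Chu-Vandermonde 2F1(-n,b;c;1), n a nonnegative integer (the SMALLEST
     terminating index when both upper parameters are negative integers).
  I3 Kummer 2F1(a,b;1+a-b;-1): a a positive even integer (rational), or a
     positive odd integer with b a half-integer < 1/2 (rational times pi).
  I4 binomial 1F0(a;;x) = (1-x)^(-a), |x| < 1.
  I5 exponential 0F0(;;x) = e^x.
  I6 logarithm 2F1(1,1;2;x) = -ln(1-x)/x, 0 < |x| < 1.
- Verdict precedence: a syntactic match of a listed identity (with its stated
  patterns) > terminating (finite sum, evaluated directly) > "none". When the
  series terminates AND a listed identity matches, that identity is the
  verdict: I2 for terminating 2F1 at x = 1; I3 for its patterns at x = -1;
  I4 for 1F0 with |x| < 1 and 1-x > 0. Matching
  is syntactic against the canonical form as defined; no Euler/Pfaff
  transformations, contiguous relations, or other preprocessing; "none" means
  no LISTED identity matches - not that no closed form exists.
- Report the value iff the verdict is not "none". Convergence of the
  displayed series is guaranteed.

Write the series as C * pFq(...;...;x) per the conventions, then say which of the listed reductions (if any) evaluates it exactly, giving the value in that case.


The series (x = 4) is 1F0: upper {-11}, lower {-}, prefactor -7/6. Verdict: terminating. With -11 upstairs the series is a 12-term polynomial sum; evaluated term by term. Hence: 413343/2.

Structural cue: x = 4 and the two k-th powers (C = -7/6) combine into one argument.
Step ratio: r(k) = 4 * (k-11) / [(k+1)] - rational; roots negated = parameters, x = 4, C = -7/6.


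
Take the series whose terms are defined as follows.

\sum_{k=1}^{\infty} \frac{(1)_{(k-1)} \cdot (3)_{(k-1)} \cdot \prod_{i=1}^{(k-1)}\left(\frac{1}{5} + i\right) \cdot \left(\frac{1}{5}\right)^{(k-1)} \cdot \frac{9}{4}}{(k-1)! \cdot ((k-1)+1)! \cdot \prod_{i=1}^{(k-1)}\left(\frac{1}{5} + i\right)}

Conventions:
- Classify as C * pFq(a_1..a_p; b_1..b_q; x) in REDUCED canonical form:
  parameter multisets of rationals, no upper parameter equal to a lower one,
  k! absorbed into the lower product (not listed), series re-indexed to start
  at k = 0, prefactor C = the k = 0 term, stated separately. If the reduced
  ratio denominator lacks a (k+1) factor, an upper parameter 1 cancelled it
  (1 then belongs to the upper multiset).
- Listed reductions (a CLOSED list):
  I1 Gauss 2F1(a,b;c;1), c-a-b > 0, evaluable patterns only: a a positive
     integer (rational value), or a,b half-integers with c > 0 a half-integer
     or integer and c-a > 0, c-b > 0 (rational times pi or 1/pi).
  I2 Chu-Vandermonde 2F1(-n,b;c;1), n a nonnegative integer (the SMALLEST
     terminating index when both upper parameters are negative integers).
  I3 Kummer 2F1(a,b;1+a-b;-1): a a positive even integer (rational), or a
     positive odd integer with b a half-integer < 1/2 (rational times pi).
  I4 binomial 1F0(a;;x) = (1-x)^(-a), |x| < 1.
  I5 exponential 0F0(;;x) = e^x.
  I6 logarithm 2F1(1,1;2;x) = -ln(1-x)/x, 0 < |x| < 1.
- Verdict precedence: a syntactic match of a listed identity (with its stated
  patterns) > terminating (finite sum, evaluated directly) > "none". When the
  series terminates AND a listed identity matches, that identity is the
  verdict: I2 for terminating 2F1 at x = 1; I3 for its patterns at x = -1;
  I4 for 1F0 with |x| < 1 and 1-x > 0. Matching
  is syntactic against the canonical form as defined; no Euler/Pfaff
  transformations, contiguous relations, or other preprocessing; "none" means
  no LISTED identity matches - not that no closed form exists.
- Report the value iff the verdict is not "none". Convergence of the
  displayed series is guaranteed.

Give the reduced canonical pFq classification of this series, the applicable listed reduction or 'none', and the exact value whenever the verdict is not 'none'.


Prefactor \frac{9}{4}, argument \frac{1}{5}: 2F1 with upper {1, 3} over lower {2}. Verdict: none. A 2F1 with upper {1, 3} fits none of I1-I6 at x = \frac{1}{5}; the sum runs forever.

Key observation: t_0 being \frac{9}{4}, the lower running product (prefactor 9/4) is a rising factorial.
Term ratio: r(k) = \frac{1}{5} * (k+1) (k+3) / [(k+2) (k+1)] - poly over poly, x = \frac{1}{5} from leading terms; C = \frac{9}{4} at k = 0.


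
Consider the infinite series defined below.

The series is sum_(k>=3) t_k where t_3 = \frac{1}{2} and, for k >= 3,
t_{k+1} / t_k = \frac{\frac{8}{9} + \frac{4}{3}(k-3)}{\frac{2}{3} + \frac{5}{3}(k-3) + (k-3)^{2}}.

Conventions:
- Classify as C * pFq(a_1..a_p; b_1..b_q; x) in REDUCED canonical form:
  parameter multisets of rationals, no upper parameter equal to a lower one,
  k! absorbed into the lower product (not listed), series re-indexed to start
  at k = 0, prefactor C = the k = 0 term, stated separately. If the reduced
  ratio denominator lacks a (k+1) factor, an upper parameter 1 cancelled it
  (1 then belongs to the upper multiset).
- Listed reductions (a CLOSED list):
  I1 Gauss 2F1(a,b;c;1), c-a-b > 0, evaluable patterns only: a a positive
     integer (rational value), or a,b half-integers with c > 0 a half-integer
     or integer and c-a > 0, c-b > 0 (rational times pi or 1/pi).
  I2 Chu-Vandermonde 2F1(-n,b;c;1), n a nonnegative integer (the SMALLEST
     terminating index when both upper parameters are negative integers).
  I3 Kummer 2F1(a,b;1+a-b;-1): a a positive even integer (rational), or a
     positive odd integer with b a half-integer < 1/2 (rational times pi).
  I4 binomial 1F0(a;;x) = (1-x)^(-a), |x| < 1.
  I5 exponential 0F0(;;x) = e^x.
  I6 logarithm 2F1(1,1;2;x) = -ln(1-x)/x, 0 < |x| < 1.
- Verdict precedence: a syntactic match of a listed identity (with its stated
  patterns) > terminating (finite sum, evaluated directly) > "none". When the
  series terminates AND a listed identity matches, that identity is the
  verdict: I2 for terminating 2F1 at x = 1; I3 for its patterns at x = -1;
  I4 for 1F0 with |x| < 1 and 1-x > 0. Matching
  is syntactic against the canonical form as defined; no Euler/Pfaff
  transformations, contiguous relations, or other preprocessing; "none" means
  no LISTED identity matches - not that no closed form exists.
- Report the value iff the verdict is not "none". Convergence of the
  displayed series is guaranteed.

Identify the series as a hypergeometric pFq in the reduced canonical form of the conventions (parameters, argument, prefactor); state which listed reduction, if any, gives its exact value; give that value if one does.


With C = \frac{1}{2}: the canonical form is 0F0(-; -; \frac{4}{3}). Verdict: this is the exponential series (I5) (the 0F0 exponential series at x = \frac{4}{3}). Its exact value is \frac{1}{2} \cdot e^{\frac{4}{3}}.

First insight: with t_0 = \frac{1}{2}, factor the ratio over Q (prefactor 1/2): negated roots = parameters.
Ratio: r(k) = \frac{4}{3} * 1 / [(k+1)] ; factor over Q: parameters, x = \frac{4}{3}, and C = \frac{1}{2}.


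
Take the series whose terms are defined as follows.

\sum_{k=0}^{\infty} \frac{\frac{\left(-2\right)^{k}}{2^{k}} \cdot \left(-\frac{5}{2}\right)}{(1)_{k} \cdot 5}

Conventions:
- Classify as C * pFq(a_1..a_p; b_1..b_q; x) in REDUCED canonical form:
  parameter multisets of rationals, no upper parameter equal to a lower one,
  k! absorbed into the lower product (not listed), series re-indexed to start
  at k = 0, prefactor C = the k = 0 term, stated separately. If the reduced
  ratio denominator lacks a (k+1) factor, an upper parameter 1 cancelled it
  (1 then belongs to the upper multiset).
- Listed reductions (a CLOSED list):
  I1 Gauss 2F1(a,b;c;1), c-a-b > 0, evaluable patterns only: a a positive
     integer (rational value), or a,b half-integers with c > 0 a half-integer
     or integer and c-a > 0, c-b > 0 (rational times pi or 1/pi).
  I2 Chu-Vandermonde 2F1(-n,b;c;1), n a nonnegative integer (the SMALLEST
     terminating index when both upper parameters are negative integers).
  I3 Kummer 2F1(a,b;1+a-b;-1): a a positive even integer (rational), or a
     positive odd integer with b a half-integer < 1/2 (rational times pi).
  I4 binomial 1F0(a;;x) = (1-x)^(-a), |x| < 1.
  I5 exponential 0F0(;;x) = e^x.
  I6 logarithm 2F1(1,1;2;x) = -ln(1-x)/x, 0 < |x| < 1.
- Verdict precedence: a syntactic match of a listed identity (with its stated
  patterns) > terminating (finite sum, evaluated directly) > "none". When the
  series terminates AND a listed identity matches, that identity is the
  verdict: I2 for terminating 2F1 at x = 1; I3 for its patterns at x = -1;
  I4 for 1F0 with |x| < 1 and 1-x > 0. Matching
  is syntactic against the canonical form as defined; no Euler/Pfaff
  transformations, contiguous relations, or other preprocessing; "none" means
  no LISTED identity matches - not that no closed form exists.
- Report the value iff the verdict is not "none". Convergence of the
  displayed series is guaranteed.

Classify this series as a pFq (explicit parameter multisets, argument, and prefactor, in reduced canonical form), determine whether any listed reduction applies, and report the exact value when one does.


x = -1 here; the reduced form reads 0F0, upper {-}, lower {-}, C = -\frac{1}{2}. Verdict at x = -1: the I5 exponential reduction matches (the 0F0 exponential series at x = -1). Exact value: \left(-\frac{1}{2}\right) \cdot e^{-1}.

The tell: with t_0 = -\frac{1}{2}, the constant factors (C = -1/2, x = -1) combine into one prefactor.
Term ratio: r(k) = -1 * 1 / [(k+1)] - rational in k. x = -1; t_0 = -\frac{1}{2}; negate the roots.


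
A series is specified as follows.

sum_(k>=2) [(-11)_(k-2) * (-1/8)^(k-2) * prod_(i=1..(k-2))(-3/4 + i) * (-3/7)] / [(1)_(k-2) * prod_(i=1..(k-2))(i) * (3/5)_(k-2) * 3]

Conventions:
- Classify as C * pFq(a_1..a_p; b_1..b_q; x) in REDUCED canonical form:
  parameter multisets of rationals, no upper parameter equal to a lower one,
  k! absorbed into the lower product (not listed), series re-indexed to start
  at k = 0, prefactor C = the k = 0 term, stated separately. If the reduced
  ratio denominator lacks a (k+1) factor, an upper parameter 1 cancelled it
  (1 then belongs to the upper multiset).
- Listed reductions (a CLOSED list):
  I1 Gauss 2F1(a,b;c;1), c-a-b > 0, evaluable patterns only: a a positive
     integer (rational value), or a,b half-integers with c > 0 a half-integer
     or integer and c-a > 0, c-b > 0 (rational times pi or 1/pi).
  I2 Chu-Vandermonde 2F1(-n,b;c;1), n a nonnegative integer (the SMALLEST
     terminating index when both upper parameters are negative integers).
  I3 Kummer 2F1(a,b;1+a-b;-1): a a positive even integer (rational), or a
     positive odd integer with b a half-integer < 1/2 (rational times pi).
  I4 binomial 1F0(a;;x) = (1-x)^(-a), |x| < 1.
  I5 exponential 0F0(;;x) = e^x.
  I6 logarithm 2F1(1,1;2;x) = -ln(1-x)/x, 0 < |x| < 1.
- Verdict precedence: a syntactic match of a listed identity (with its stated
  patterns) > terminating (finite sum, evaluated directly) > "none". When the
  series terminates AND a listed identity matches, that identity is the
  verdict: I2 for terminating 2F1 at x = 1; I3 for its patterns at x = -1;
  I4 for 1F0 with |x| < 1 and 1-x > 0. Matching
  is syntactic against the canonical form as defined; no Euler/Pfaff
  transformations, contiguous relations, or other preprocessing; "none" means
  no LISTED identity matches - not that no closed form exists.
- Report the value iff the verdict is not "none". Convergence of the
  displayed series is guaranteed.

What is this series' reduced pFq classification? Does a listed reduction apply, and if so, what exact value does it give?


The series (x = -1/8) is 2F2: upper {-11, 1/4}, lower {3/5, 1}, prefactor -1/7. Verdict: terminating. With -11 upstairs the series is a 12-term polynomial sum; evaluated term by term. Value: -7910990103055971167586456646011781/32031983521205646478266783636652032.

The tell: with t_0 = -1/7, the constant factors (prefactor -1/7) combine into one prefactor.
Term ratio: r(k) = (-1/8) * (k-11) (k+1/4) / [(k+3/5) (k+1) (k+1)] - rational in k. x = (-1/8); t_0 = -1/7; negate the roots.


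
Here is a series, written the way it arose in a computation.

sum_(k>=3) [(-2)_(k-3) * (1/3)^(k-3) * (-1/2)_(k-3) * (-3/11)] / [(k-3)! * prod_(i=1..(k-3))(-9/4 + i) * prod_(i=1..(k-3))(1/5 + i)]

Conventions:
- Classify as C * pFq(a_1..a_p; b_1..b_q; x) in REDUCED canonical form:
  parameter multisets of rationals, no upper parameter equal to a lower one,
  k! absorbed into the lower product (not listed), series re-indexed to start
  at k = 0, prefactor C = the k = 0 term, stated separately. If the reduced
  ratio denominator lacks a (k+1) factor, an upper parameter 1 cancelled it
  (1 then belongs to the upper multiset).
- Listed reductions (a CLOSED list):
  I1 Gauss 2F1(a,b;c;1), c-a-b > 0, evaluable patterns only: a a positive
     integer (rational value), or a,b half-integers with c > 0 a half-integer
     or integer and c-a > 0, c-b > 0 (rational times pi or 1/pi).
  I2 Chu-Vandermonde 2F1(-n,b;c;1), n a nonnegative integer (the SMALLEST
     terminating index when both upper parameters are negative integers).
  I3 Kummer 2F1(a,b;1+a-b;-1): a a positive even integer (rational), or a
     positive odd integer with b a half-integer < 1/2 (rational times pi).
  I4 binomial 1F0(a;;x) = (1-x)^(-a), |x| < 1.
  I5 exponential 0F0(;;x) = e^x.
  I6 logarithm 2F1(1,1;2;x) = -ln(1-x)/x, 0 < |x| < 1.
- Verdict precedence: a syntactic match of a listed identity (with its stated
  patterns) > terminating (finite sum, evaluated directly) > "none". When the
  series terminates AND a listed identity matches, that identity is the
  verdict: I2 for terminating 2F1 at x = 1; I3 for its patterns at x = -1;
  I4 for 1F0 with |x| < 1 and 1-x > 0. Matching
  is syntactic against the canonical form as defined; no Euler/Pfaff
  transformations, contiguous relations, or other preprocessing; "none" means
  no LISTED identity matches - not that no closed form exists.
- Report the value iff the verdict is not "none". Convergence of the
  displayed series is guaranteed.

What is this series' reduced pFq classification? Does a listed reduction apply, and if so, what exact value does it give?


With C = -3/11: the canonical form is 2F2(-2, -1/2; -5/4, 6/5; 1/3). Verdict: terminating - upper -2 stops the sum at k = 2; the 3 terms are added exactly. Value: -221/1089.

The tell: with t_0 = -3/11, the lower running product (C = -3/11, x = 1/3) is a rising factorial.
Term ratio: r(k) = (1/3) * (k-2) (k-1/2) / [(k-5/4) (k+6/5) (k+1)] - poly over poly, x = (1/3) from leading terms; C = -3/11 at k = 0.


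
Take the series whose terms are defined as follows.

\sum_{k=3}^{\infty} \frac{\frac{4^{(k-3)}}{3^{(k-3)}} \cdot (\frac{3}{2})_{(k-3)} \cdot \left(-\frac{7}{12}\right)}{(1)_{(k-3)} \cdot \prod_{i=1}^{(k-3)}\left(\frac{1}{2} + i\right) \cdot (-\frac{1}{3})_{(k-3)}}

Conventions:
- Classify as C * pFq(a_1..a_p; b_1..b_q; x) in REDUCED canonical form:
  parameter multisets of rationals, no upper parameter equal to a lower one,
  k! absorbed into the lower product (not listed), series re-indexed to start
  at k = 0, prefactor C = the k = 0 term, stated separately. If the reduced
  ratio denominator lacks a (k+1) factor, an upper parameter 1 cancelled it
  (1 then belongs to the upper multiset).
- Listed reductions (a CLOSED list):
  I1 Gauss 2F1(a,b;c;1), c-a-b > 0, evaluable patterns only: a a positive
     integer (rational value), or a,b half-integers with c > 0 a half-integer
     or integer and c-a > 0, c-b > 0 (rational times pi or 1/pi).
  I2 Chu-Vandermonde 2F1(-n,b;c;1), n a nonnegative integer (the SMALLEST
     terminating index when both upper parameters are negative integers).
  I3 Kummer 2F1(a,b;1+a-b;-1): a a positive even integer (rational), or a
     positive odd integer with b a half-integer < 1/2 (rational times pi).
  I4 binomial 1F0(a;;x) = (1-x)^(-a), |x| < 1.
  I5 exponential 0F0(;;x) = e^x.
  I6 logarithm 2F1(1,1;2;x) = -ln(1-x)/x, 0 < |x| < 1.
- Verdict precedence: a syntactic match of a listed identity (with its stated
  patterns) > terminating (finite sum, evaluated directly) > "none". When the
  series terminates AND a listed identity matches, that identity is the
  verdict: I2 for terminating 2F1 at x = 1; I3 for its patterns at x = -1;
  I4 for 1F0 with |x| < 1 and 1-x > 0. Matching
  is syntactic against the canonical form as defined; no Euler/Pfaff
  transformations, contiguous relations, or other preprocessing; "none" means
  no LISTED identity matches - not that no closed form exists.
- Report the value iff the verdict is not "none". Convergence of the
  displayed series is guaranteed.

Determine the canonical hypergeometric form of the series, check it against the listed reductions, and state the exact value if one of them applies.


The series (x = \frac{4}{3}) is 0F1: upper {-}, lower {-\frac{1}{3}}, prefactor -\frac{7}{12}. Verdict: none (x = \frac{4}{3}): each listed identity misses the multisets {-} ; {-\frac{1}{3}}.

Structural cue: x = \frac{4}{3} and (1)_k (C = -7/12, x = 4/3) is k! itself.
Ratio: r(k) = \frac{4}{3} * 1 / [(k-\frac{1}{3}) (k+1)] - rational in k. x = \frac{4}{3}; t_0 = -\frac{7}{12}; negate the roots.
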